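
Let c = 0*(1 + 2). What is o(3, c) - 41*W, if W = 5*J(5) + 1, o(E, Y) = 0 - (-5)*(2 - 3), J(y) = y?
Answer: -1071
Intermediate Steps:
c = 0 (c = 0*3 = 0)
o(E, Y) = -5 (o(E, Y) = 0 - (-5)*(-1) = 0 - 1*5 = 0 - 5 = -5)
W = 26 (W = 5*5 + 1 = 25 + 1 = 26)
o(3, c) - 41*W = -5 - 41*26 = -5 - 1066 = -1071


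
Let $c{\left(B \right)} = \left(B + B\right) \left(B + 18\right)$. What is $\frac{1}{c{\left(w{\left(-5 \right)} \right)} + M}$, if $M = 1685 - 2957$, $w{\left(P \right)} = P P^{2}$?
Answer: $\frac{1}{25478} \approx 3.925 \cdot 10^{-5}$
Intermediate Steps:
$w{\left(P \right)} = P^{3}$
$M = -1272$
$c{\left(B \right)} = 2 B \left(18 + B\right)$
$\frac{1}{c{\left(w{\left(-5 \right)} \right)} + M} = \frac{1}{2 \left(-5\right)^{3} \left(18 + \left(-5\right)^{3}\right) - 1272} = \frac{1}{2 \left(-125\right) \left(18 - 125\right) - 1272} = \frac{1}{2 \left(-125\right) \left(-107\right) - 1272} = \frac{1}{26750 - 1272} = \frac{1}{25478}$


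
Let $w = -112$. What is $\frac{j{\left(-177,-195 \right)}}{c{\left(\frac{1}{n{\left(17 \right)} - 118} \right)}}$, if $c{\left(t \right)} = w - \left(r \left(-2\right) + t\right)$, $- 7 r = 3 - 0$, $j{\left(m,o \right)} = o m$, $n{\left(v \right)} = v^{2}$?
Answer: $- \frac{41314455}{135097} \approx -305.81$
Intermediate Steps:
$j{\left(m,o \right)} = m o$
$r = - \frac{3}{7}$ ($r = - \frac{3 - 0}{7} = - \frac{3 + 0}{7} = \left(- \frac{1}{7}\right) 3 = - \frac{3}{7} \approx -0.42857$)
$c{\left(t \right)} = - \frac{790}{7} - t$ ($c{\left(t \right)} = -112 - \left(\left(- \frac{3}{7}\right) \left(-2\right) + t\right) = -112 - \left(\frac{6}{7} + t\right) = - \frac{790}{7} - t$)
$\frac{j{\left(-177,-195 \right)}}{c{\left(\frac{1}{n{\left(17 \right)} - 118} \right)}} = \frac{\left(-177\right) \left(-195\right)}{- \frac{790}{7} - \frac{1}{17^{2} - 118}} = \frac{34515}{- \frac{790}{7} - \frac{1}{289 - 118}} = \frac{34515}{- \frac{790}{7} - \frac{1}{171}} = \frac{34515}{- \frac{135097}{1197}} = 34515 \left(- \frac{1197}{135097}\right) = - \frac{41314455}{135097}$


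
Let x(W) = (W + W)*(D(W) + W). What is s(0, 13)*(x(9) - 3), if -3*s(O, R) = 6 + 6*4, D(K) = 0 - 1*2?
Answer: -1230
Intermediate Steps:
D(K) = -2 (D(K) = 0 - 2 = -2)
s(O, R) = -10 (s(O, R) = -(6 + 6*4)/3 = -(6 + 24)/3 = -⅓*30 = -10)
x(W) = 2*W*(-2 + W) (x(W) = (W + W)*(-2 + W) = (2*W)*(-2 + W) = 2*W*(-2 + W))
s(0, 13)*(x(9) - 3) = -10*(2*9*(-2 + 9) - 3) = -10*(2*9*7 - 3) = -10*(126 - 3) = -10*123 = -1230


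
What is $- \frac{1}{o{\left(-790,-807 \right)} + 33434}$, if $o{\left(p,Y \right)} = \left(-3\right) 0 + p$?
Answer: $- \frac{1}{32644} \approx -3.0634 \cdot 10^{-5}$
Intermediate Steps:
$o{\left(p,Y \right)} = p$ ($o{\left(p,Y \right)} = 0 + p = p$)
$- \frac{1}{o{\left(-790,-807 \right)} + 33434} = - \frac{1}{-790 + 33434} = - \frac{1}{32644}$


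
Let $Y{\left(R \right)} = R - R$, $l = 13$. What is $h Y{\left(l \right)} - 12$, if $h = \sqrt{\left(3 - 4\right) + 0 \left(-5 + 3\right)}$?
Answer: $-12$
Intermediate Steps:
$Y{\left(R \right)} = 0$
$h = i$ ($h = \sqrt{\left(3 - 4\right) + 0 \left(-2\right)} = \sqrt{-1 + 0} = \sqrt{-1} = i \approx 1.0 i$)
$h Y{\left(l \right)} - 12 = i 0 - 12 = 0 - 12 = -12$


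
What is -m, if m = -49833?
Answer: 49833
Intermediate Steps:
-m = -1*(-49833) = 49833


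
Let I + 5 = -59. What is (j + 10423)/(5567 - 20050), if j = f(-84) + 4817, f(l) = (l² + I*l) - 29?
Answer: -3949/2069 ≈ -1.9087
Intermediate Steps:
I = -64 (I = -5 - 59 = -64)
f(l) = -29 + l² - 64*l (f(l) = (l² - 64*l) - 29 = -29 + l² - 64*l)
j = 17220 (j = (-29 + (-84)² - 64*(-84)) + 4817 = (-29 + 7056 + 5376) + 4817 = 12403 + 4817 = 17220)
(j + 10423)/(5567 - 20050) = (17220 + 10423)/(5567 - 20050) = 27643/(-14483) = 27643*(-1/14483) = -3949/2069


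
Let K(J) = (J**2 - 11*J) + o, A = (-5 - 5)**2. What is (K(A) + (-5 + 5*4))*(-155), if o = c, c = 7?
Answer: -1382910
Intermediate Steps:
o = 7
A = 100 (A = (-10)**2 = 100)
K(J) = 7 + J**2 - 11*J (K(J) = (J**2 - 11*J) + 7 = 7 + J**2 - 11*J)
(K(A) + (-5 + 5*4))*(-155) = ((7 + 100**2 - 11*100) + (-5 + 5*4))*(-155) = ((7 + 10000 - 1100) + (-5 + 20))*(-155) = (8907 + 15)*(-155) = 8922*(-155) = -1382910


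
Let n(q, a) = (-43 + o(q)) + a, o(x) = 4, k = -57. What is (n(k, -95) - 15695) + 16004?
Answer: 175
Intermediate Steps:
n(q, a) = -39 + a (n(q, a) = (-43 + 4) + a = -39 + a)
(n(k, -95) - 15695) + 16004 = ((-39 - 95) - 15695) + 16004 = (-134 - 15695) + 16004 = -15829 + 16004 = 175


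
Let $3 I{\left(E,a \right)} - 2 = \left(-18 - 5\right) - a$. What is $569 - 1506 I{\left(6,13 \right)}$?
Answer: $17637$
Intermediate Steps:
$I{\left(E,a \right)} = -7 - \frac{a}{3}$ ($I{\left(E,a \right)} = \frac{2}{3} + \frac{\left(-18 - 5\right) - a}{3} = \frac{2}{3} + \frac{-23 - a}{3} = \frac{2}{3} - \left(\frac{23}{3} + \frac{a}{3}\right) = -7 - \frac{a}{3}$)
$569 - 1506 I{\left(6,13 \right)} = 569 - 1506 \left(-7 - \frac{13}{3}\right) = 569 - -17068 = 569 + 17068 = 17637$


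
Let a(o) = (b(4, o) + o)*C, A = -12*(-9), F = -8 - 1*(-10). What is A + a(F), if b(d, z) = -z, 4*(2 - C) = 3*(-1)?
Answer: 108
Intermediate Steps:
F = 2 (F = -8 + 10 = 2)
A = 108
C = 11/4 (C = 2 - 3*(-1)/4 = 2 - 1/4*(-3) = 2 + 3/4 = 11/4 ≈ 2.7500)
a(o) = 0 (a(o) = (-o + o)*(11/4) = 0*(11/4) = 0)
A + a(F) = 108 + 0 = 108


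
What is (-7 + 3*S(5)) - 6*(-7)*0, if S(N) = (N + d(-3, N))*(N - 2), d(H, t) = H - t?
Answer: -34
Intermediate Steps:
S(N) = 6 - 3*N (S(N) = (N + (-3 - N))*(N - 2) = -3*(-2 + N) = 6 - 3*N)
(-7 + 3*S(5)) - 6*(-7)*0 = (-7 + 3*(6 - 3*5)) - 6*(-7)*0 = (-7 + 3*(6 - 15)) - (-42)*0 = (-7 + 3*(-9)) - 1*0 = (-7 - 27) + 0 = -34 + 0 = -34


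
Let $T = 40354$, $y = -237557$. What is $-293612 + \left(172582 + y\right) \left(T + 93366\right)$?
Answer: $-8688750612$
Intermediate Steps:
$-293612 + \left(172582 + y\right) \left(T + 93366\right) = -293612 + \left(172582 - 237557\right) \left(40354 + 93366\right) = -293612 - 8688457000 = -8688750612$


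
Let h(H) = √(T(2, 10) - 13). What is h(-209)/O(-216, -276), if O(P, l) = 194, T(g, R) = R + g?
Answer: I/194 ≈ 0.0051546*I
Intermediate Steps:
h(H) = I (h(H) = √((10 + 2) - 13) = √(12 - 13) = √(-1) = I)
h(-209)/O(-216, -276) = I/194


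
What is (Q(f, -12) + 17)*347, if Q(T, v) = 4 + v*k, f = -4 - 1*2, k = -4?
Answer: 23943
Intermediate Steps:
f = -6 (f = -4 - 2 = -6)
Q(T, v) = 4 - 4*v (Q(T, v) = 4 + v*(-4) = 4 - 4*v)
(Q(f, -12) + 17)*347 = ((4 - 4*(-12)) + 17)*347 = ((4 + 48) + 17)*347 = (52 + 17)*347 = 69*347 = 23943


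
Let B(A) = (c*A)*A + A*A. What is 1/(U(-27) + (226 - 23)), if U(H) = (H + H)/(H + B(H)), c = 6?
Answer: 94/19081 ≈ 0.0049264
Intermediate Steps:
B(A) = 7*A² (B(A) = (6*A)*A + A*A = 6*A² + A² = 7*A²)
U(H) = 2*H/(H + 7*H²) (U(H) = (H + H)/(H + 7*H²) = (2*H)/(H + 7*H²) = 2*H/(H + 7*H²))
1/(U(-27) + (226 - 23)) = 1/(2/(1 + 7*(-27)) + (226 - 23)) = 1/(2/(1 - 189) + 203) = 1/(2/(-188) + 203) = 1/(2*(-1/188) + 203) = 1/(-1/94 + 203) = 1/(19081/94) = 94/19081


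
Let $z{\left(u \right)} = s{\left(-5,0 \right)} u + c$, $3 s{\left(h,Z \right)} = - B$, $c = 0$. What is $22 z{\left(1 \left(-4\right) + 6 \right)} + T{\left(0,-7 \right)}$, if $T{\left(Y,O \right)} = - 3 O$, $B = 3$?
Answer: $-23$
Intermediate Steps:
$s{\left(h,Z \right)} = -1$ ($s{\left(h,Z \right)} = \frac{\left(-1\right) 3}{3} = \frac{1}{3} \left(-3\right) = -1$)
$z{\left(u \right)} = - u$ ($z{\left(u \right)} = - u + 0 = - u$)
$22 z{\left(1 \left(-4\right) + 6 \right)} + T{\left(0,-7 \right)} = 22 \left(- (1 \left(-4\right) + 6)\right) - -21 = 22 \left(- (-4 + 6)\right) + 21 = 22 \left(\left(-1\right) 2\right) + 21 = 22 \left(-2\right) + 21 = -44 + 21 = -23$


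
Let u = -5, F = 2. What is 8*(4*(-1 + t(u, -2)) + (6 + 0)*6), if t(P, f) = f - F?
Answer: 128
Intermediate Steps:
t(P, f) = -2 + f (t(P, f) = f - 1*2 = f - 2 = -2 + f)
8*(4*(-1 + t(u, -2)) + (6 + 0)*6) = 8*(4*(-1 + (-2 - 2)) + (6 + 0)*6) = 8*(4*(-1 - 4) + 6*6) = 8*(4*(-5) + 36) = 8*(-20 + 36) = 8*16 = 128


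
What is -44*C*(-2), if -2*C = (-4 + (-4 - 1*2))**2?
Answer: -4400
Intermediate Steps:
C = -50 (C = -(-4 + (-4 - 1*2))**2/2 = -(-4 + (-4 - 2))**2/2 = -(-4 - 6)**2/2 = -1/2*(-10)**2 = -1/2*100 = -50)
-44*C*(-2) = -44*(-50)*(-2) = 2200*(-2) = -4400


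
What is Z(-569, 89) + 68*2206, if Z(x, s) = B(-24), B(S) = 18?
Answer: 150026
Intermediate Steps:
Z(x, s) = 18
Z(-569, 89) + 68*2206 = 18 + 68*2206 = 18 + 150008 = 150026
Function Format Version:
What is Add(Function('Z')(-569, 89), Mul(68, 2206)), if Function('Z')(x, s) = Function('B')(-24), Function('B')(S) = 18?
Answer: 150026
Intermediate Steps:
Function('Z')(x, s) = 18
Add(Function('Z')(-569, 89), Mul(68, 2206)) = Add(18, Mul(68, 2206)) = Add(18, 150008) = 150026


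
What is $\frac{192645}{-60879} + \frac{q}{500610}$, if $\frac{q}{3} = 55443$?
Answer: $- \frac{9590452251}{3386292910} \approx -2.8321$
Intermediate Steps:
$q = 166329$ ($q = 3 \cdot 55443 = 166329$)
$\frac{192645}{-60879} + \frac{q}{500610} = \frac{192645}{-60879} + \frac{166329}{500610} = 192645 \left(- \frac{1}{60879}\right) + 166329 \cdot \frac{1}{500610} = - \frac{64215}{20293} + \frac{55443}{166870} = - \frac{9590452251}{3386292910}$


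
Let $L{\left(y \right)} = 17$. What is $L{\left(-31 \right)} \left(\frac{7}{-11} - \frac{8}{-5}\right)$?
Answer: $\frac{901}{55} \approx 16.382$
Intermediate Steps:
$L{\left(-31 \right)} \left(\frac{7}{-11} - \frac{8}{-5}\right) = 17 \left(\frac{7}{-11} - \frac{8}{-5}\right) = 17 \left(7 \left(- \frac{1}{11}\right) - - \frac{8}{5}\right) = 17 \left(- \frac{7}{11} + \frac{8}{5}\right) = 17 \cdot \frac{53}{55} = \frac{901}{55}$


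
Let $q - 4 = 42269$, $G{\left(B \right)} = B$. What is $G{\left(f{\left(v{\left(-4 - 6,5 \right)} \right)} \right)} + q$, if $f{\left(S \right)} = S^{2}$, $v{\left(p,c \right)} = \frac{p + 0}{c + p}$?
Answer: $42277$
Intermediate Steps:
$v{\left(p,c \right)} = \frac{p}{c + p}$
$q = 42273$ ($q = 4 + 42269 = 42273$)
$G{\left(f{\left(v{\left(-4 - 6,5 \right)} \right)} \right)} + q = \left(\frac{-4 - 6}{5 - 10}\right)^{2} + 42273 = \left(- \frac{10}{5 - 10}\right)^{2} + 42273 = \left(- \frac{10}{-5}\right)^{2} + 42273 = \left(\left(-10\right) \left(- \frac{1}{5}\right)\right)^{2} + 42273 = 2^{2} + 42273 = 4 + 42273 = 42277$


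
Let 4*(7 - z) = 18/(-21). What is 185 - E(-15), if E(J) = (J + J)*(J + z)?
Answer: -340/7 ≈ -48.571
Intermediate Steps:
z = 101/14 (z = 7 - 9/(2*(-21)) = 7 - 9*(-1)/(2*21) = 7 - ¼*(-6/7) = 7 + 3/14 = 101/14 ≈ 7.2143)
E(J) = 2*J*(101/14 + J) (E(J) = (J + J)*(J + 101/14) = (2*J)*(101/14 + J) = 2*J*(101/14 + J))
185 - E(-15) = 185 - (-15)*(101 + 14*(-15))/7 = 185 - (-15)*(101 - 210)/7 = 185 - (-15)*(-109)/7 = 185 - 1*1635/7 = 185 - 1635/7 = -340/7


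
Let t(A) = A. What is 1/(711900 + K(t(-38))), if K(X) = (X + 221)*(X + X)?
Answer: 1/697992 ≈ 1.4327e-6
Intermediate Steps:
K(X) = 2*X*(221 + X) (K(X) = (221 + X)*(2*X) = 2*X*(221 + X))
1/(711900 + K(t(-38))) = 1/(711900 + 2*(-38)*(221 - 38)) = 1/(711900 + 2*(-38)*183) = 1/(711900 - 13908) = 1/697992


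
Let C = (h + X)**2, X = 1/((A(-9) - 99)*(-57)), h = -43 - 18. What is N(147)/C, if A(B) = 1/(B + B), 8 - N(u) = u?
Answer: -159523506931/4270385053081 ≈ -0.037356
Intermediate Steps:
N(u) = 8 - u
A(B) = 1/(2*B)
h = -61
X = 6/33877 (X = 1/((1/2)/(-9) - 99*(-57)) = -1/57/((1/2)*(-1/9) - 99) = -1/57/(-1/18 - 99) = -1/57/(-1783/18) = -18/1783*(-1/57) = 6/33877 ≈ 0.00017711)
C = 4270385053081/1147651129 (C = (-61 + 6/33877)**2 = (-2066491/33877)**2 = 4270385053081/1147651129 ≈ 3721.0)
N(147)/C = (8 - 1*147)/(4270385053081/1147651129) = (8 - 147)*(1147651129/4270385053081) = -139*1147651129/4270385053081 = -159523506931/4270385053081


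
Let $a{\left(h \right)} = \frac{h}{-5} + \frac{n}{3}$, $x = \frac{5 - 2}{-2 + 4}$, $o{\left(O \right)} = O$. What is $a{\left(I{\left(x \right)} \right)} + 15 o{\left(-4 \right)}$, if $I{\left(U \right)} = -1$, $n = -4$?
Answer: $- \frac{917}{15} \approx -61.133$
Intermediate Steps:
$x = \frac{3}{2} \approx 1.5$
$a{\left(h \right)} = - \frac{4}{3} - \frac{h}{5}$ ($a{\left(h \right)} = \frac{h}{-5} - \frac{4}{3} = h \left(- \frac{1}{5}\right) - \frac{4}{3} = - \frac{h}{5} - \frac{4}{3} = - \frac{4}{3} - \frac{h}{5}$)
$a{\left(I{\left(x \right)} \right)} + 15 o{\left(-4 \right)} = \left(- \frac{4}{3} - - \frac{1}{5}\right) + 15 \left(-4\right) = \left(- \frac{4}{3} + \frac{1}{5}\right) - 60 = - \frac{17}{15} - 60 = - \frac{917}{15}$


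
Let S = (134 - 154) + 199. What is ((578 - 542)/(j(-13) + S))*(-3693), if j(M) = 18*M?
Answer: 132948/55 ≈ 2417.2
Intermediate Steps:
S = 179 (S = -20 + 199 = 179)
((578 - 542)/(j(-13) + S))*(-3693) = ((578 - 542)/(18*(-13) + 179))*(-3693) = (36/(-234 + 179))*(-3693) = (36/(-55))*(-3693) = (36*(-1/55))*(-3693) = -36/55*(-3693) = 132948/55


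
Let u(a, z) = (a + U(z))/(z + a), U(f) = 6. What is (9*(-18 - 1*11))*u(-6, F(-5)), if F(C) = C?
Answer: 0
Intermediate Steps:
u(a, z) = (6 + a)/(a + z) (u(a, z) = (a + 6)/(z + a) = (6 + a)/(a + z))
(9*(-18 - 1*11))*u(-6, F(-5)) = (9*(-18 - 1*11))*((6 - 6)/(-6 - 5)) = (9*(-18 - 11))*(0/(-11)) = (9*(-29))*(-1/11*0) = -261*0 = 0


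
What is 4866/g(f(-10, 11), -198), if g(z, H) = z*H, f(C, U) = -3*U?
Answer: 811/1089 ≈ 0.74472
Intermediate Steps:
g(z, H) = H*z
4866/g(f(-10, 11), -198) = 4866/((-(-594)*11)) = 4866/((-198*(-33))) = 4866/6534 = 4866*(1/6534) = 811/1089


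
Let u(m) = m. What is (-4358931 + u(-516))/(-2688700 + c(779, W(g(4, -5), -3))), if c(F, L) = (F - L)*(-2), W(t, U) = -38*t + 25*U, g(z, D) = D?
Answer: 484383/298892 ≈ 1.6206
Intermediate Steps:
c(F, L) = -2*F + 2*L
(-4358931 + u(-516))/(-2688700 + c(779, W(g(4, -5), -3))) = (-4358931 - 516)/(-2688700 + (-2*779 + 2*(-38*(-5) + 25*(-3)))) = -4359447/(-2688700 + (-1558 + 2*(190 - 75))) = -4359447/(-2688700 + (-1558 + 2*115)) = -4359447/(-2688700 + (-1558 + 230)) = -4359447/(-2688700 - 1328) = -4359447/(-2690028) = -4359447*(-1/2690028) = 484383/298892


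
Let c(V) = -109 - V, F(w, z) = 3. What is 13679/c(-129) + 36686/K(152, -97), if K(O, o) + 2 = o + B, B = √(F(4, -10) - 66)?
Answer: 432579/1370 - 18343*I*√7/1644 ≈ 315.75 - 29.52*I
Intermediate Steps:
B = 3*I*√7 (B = √(3 - 66) = √(-63) = 3*I*√7 ≈ 7.9373*I)
K(O, o) = -2 + o + 3*I*√7 (K(O, o) = -2 + (o + 3*I*√7) = -2 + o + 3*I*√7)
13679/c(-129) + 36686/K(152, -97) = 13679/(-109 - 1*(-129)) + 36686/(-2 - 97 + 3*I*√7) = 13679/(-109 + 129) + 36686/(-99 + 3*I*√7) = 13679/20 + 36686/(-99 + 3*I*√7)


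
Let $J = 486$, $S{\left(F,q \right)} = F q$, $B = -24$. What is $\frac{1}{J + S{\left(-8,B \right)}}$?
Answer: $\frac{1}{678} \approx 0.0014749$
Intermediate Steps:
$\frac{1}{J + S{\left(-8,B \right)}} = \frac{1}{486 - -192} = \frac{1}{486 + 192} = \frac{1}{678}$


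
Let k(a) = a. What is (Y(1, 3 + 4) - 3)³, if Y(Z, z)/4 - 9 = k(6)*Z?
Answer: 185193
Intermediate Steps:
Y(Z, z) = 36 + 24*Z (Y(Z, z) = 36 + 4*(6*Z) = 36 + 24*Z)
(Y(1, 3 + 4) - 3)³ = ((36 + 24*1) - 3)³ = ((36 + 24) - 3)³ = (60 - 3)³ = 57³ = 185193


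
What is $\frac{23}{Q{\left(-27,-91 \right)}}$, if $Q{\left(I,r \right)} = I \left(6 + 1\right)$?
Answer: $- \frac{23}{189} \approx -0.12169$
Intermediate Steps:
$Q{\left(I,r \right)} = 7 I$ ($Q{\left(I,r \right)} = I 7 = 7 I$)
$\frac{23}{Q{\left(-27,-91 \right)}} = \frac{23}{7 \left(-27\right)} = \frac{23}{-189} = 23 \left(- \frac{1}{189}\right) = - \frac{23}{189}$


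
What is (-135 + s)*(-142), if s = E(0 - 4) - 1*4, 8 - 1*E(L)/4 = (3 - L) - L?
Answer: 21442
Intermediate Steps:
E(L) = 20 + 8*L (E(L) = 32 - 4*((3 - L) - L) = 32 - 4*(3 - 2*L) = 32 + (-12 + 8*L) = 20 + 8*L)
s = -16 (s = (20 + 8*(0 - 4)) - 1*4 = (20 + 8*(-4)) - 4 = (20 - 32) - 4 = -12 - 4 = -16)
(-135 + s)*(-142) = (-135 - 16)*(-142) = -151*(-142) = 21442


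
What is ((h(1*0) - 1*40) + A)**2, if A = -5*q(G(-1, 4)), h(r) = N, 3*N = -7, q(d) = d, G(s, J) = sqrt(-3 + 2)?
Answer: 15904/9 + 1270*I/3 ≈ 1767.1 + 423.33*I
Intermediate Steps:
G(s, J) = I (G(s, J) = sqrt(-1) = I)
N = -7/3 (N = (1/3)*(-7) = -7/3 ≈ -2.3333)
h(r) = -7/3
A = -5*I ≈ -5.0*I
((h(1*0) - 1*40) + A)**2 = ((-7/3 - 1*40) - 5*I)**2 = ((-7/3 - 40) - 5*I)**2 = (-127/3 - 5*I)**2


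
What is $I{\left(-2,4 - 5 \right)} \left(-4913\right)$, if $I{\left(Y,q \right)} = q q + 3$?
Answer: $-19652$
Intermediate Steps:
$I{\left(Y,q \right)} = 3 + q^{2}$ ($I{\left(Y,q \right)} = q^{2} + 3 = 3 + q^{2}$)
$I{\left(-2,4 - 5 \right)} \left(-4913\right) = \left(3 + \left(4 - 5\right)^{2}\right) \left(-4913\right) = \left(3 + \left(-1\right)^{2}\right) \left(-4913\right) = \left(3 + 1\right) \left(-4913\right) = 4 \left(-4913\right) = -19652$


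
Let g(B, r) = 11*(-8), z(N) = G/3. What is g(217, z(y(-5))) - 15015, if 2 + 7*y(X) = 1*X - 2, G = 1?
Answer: -15103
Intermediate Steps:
y(X) = -4/7 + X/7 (y(X) = -2/7 + (1*X - 2)/7 = -2/7 + (X - 2)/7 = -2/7 + (-2 + X)/7 = -2/7 + (-2/7 + X/7) = -4/7 + X/7)
z(N) = ⅓ (z(N) = 1/3 = 1*(⅓) = ⅓)
g(B, r) = -88
g(217, z(y(-5))) - 15015 = -88 - 15015 = -15103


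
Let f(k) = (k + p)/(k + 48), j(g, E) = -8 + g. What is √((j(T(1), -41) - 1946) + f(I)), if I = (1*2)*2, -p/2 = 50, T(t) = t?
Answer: I*√330369/13 ≈ 44.214*I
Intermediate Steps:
p = -100 (p = -2*50 = -100)
I = 4 (I = 2*2 = 4)
f(k) = (-100 + k)/(48 + k) (f(k) = (k - 100)/(k + 48) = (-100 + k)/(48 + k))
√((j(T(1), -41) - 1946) + f(I)) = √(((-8 + 1) - 1946) + (-100 + 4)/(48 + 4)) = √((-7 - 1946) - 96/52) = √(-1953 + (1/52)*(-96)) = √(-1953 - 24/13) = √(-25413/13) = I*√330369/13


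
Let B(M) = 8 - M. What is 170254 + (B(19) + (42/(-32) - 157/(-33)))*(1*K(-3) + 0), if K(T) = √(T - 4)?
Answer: 170254 - 3989*I*√7/528 ≈ 1.7025e+5 - 19.988*I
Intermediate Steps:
K(T) = √(-4 + T)
170254 + (B(19) + (42/(-32) - 157/(-33)))*(1*K(-3) + 0) = 170254 + ((8 - 1*19) + (42/(-32) - 157/(-33)))*(1*√(-4 - 3) + 0) = 170254 + ((8 - 19) + (42*(-1/32) - 157*(-1/33)))*(1*√(-7) + 0) = 170254 + (-11 + (-21/16 + 157/33))*(1*(I*√7) + 0) = 170254 + (-11 + 1819/528)*(I*√7 + 0) = 170254 - 3989*I*√7/528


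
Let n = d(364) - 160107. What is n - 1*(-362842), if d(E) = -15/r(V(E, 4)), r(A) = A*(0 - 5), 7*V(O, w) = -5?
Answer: 1013654/5 ≈ 2.0273e+5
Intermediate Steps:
V(O, w) = -5/7 (V(O, w) = (⅐)*(-5) = -5/7)
r(A) = -5*A (r(A) = A*(-5) = -5*A)
d(E) = -21/5 (d(E) = -15/((-5*(-5/7))) = -15/25/7 = -15*7/25 = -21/5)
n = -800556/5 (n = -21/5 - 160107 = -800556/5 ≈ -1.6011e+5)
n - 1*(-362842) = -800556/5 - 1*(-362842) = -800556/5 + 362842 = 1013654/5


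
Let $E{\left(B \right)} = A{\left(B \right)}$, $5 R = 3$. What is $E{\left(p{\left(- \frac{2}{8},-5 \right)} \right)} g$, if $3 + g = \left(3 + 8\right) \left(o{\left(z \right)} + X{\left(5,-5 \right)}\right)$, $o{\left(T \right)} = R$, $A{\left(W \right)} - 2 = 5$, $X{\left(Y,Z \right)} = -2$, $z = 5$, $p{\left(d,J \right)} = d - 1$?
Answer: $- \frac{644}{5} \approx -128.8$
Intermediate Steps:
$p{\left(d,J \right)} = -1 + d$ ($p{\left(d,J \right)} = d - 1 = -1 + d$)
$R = \frac{3}{5}$ ($R = \frac{1}{5} \cdot 3 = \frac{3}{5} \approx 0.6$)
$A{\left(W \right)} = 7$ ($A{\left(W \right)} = 2 + 5 = 7$)
$o{\left(T \right)} = \frac{3}{5}$
$E{\left(B \right)} = 7$
$g = - \frac{92}{5}$ ($g = -3 + \left(3 + 8\right) \left(\frac{3}{5} - 2\right) = -3 + 11 \left(- \frac{7}{5}\right) = -3 - \frac{77}{5} = - \frac{92}{5} \approx -18.4$)
$E{\left(p{\left(- \frac{2}{8},-5 \right)} \right)} g = 7 \left(- \frac{92}{5}\right) = - \frac{644}{5}$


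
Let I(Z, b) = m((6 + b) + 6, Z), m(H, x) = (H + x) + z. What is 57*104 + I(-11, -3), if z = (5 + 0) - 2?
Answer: 5929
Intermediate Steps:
z = 3 (z = 5 - 2 = 3)
m(H, x) = 3 + H + x (m(H, x) = (H + x) + 3 = 3 + H + x)
I(Z, b) = 15 + Z + b (I(Z, b) = 3 + ((6 + b) + 6) + Z = 3 + (12 + b) + Z = 15 + Z + b)
57*104 + I(-11, -3) = 57*104 + (15 - 11 - 3) = 5928 + 1 = 5929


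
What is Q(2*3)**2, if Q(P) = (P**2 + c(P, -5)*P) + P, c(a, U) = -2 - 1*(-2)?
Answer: 1764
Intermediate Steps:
c(a, U) = 0 (c(a, U) = -2 + 2 = 0)
Q(P) = P + P**2 (Q(P) = (P**2 + 0*P) + P = (P**2 + 0) + P = P**2 + P = P + P**2)
Q(2*3)**2 = ((2*3)*(1 + 2*3))**2 = (6*(1 + 6))**2 = (6*7)**2 = 42**2 = 1764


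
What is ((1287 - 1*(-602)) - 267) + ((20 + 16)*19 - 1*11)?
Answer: 2295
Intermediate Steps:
((1287 - 1*(-602)) - 267) + ((20 + 16)*19 - 1*11) = ((1287 + 602) - 267) + (36*19 - 11) = (1889 - 267) + (684 - 11) = 1622 + 673 = 2295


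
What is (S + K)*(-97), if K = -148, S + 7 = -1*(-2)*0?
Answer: 15035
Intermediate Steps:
S = -7 (S = -7 - 1*(-2)*0 = -7 + 2*0 = -7 + 0 = -7)
(S + K)*(-97) = (-7 - 148)*(-97) = -155*(-97) = 15035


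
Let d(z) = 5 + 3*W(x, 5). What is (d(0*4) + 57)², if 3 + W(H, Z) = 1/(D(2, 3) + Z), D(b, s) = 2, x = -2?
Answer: 139876/49 ≈ 2854.6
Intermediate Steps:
W(H, Z) = -3 + 1/(2 + Z)
d(z) = -25/7 (d(z) = 5 + 3*((-5 - 3*5)/(2 + 5)) = 5 + 3*((-5 - 15)/7) = 5 + 3*((⅐)*(-20)) = 5 + 3*(-20/7) = 5 - 60/7 = -25/7)
(d(0*4) + 57)² = (-25/7 + 57)² = (374/7)² = 139876/49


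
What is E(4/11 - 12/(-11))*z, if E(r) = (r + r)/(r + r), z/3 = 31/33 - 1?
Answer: -2/11 ≈ -0.18182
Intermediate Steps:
z = -2/11 (z = 3*(31/33 - 1) = 3*(-2/33) = -2/11 ≈ -0.18182)
E(r) = 1 (E(r) = (2*r)/((2*r)) = (2*r)*(1/(2*r)) = 1)
E(4/11 - 12/(-11))*z = 1*(-2/11) = -2/11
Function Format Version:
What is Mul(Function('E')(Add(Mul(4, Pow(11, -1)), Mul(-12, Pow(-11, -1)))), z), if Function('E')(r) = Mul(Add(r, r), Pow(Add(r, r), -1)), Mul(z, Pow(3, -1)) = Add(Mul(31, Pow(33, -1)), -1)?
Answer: Rational(-2, 11) ≈ -0.18182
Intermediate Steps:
z = Rational(-2, 11) (z = Mul(3, Add(Mul(31, Pow(33, -1)), -1)) = Mul(3, Add(Mul(31, Rational(1, 33)), -1)) = Mul(3, Add(Rational(31, 33), -1)) = Mul(3, Rational(-2, 33)) = Rational(-2, 11) ≈ -0.18182)
Function('E')(r) = 1 (Function('E')(r) = Mul(Mul(2, r), Pow(Mul(2, r), -1)) = Mul(Mul(2, r), Mul(Rational(1, 2), Pow(r, -1))) = 1)
Mul(Function('E')(Add(Mul(4, Pow(11, -1)), Mul(-12, Pow(-11, -1)))), z) = Mul(1, Rational(-2, 11)) = Rational(-2, 11)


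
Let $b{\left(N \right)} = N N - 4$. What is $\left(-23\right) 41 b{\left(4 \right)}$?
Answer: $-11316$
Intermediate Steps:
$b{\left(N \right)} = -4 + N^{2}$ ($b{\left(N \right)} = N^{2} - 4 = -4 + N^{2}$)
$\left(-23\right) 41 b{\left(4 \right)} = \left(-23\right) 41 \left(-4 + 4^{2}\right) = - 943 \left(-4 + 16\right) = \left(-943\right) 12 = -11316$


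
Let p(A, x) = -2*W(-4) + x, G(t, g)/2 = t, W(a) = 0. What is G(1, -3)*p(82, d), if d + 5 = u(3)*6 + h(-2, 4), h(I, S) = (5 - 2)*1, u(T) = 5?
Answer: 56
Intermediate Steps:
G(t, g) = 2*t
h(I, S) = 3 (h(I, S) = 3*1 = 3)
d = 28 (d = -5 + (5*6 + 3) = -5 + (30 + 3) = -5 + 33 = 28)
p(A, x) = x (p(A, x) = -2*0 + x = 0 + x = x)
G(1, -3)*p(82, d) = (2*1)*28 = 2*28 = 56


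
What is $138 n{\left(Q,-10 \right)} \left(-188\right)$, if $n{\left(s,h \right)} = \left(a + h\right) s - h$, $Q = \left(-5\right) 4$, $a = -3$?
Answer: $-7004880$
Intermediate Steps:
$Q = -20$
$n{\left(s,h \right)} = - h + s \left(-3 + h\right)$ ($n{\left(s,h \right)} = \left(-3 + h\right) s - h = s \left(-3 + h\right) - h = - h + s \left(-3 + h\right)$)
$138 n{\left(Q,-10 \right)} \left(-188\right) = 138 \left(\left(-1\right) \left(-10\right) - -60 - -200\right) \left(-188\right) = 138 \left(10 + 60 + 200\right) \left(-188\right) = 138 \cdot 270 \left(-188\right) = 37260 \left(-188\right) = -7004880$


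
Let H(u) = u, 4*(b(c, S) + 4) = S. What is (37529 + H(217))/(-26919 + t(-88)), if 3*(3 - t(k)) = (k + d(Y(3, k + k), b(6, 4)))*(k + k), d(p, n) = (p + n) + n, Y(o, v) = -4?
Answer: -56619/48998 ≈ -1.1555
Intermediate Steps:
b(c, S) = -4 + S/4
d(p, n) = p + 2*n (d(p, n) = (n + p) + n = p + 2*n)
t(k) = 3 - 2*k*(-10 + k)/3 (t(k) = 3 - (k + (-4 + 2*(-4 + (1/4)*4)))*(k + k)/3 = 3 - (k + (-4 + 2*(-4 + 1)))*2*k/3 = 3 - (k + (-4 + 2*(-3)))*2*k/3 = 3 - (k + (-4 - 6))*2*k/3 = 3 - (k - 10)*2*k/3 = 3 - (-10 + k)*2*k/3 = 3 - 2*k*(-10 + k)/3)
(37529 + H(217))/(-26919 + t(-88)) = (37529 + 217)/(-26919 + (3 - 2/3*(-88)**2 + (20/3)*(-88))) = 37746/(-26919 + (3 - 2/3*7744 - 1760/3)) = 37746/(-26919 + (3 - 15488/3 - 1760/3)) = 37746/(-26919 - 17239/3) = 37746/(-97996/3) = 37746*(-3/97996) = -56619/48998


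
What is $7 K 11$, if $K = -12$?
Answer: $-924$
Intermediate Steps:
$7 K 11 = 7 \left(-12\right) 11 = \left(-84\right) 11 = -924$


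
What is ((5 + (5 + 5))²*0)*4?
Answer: 0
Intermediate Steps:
((5 + (5 + 5))²*0)*4 = ((5 + 10)²*0)*4 = (15²*0)*4 = (225*0)*4 = 0*4 = 0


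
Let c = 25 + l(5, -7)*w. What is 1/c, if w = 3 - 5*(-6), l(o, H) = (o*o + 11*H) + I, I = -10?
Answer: -1/2021 ≈ -0.00049480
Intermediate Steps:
l(o, H) = -10 + o² + 11*H (l(o, H) = (o*o + 11*H) - 10 = (o² + 11*H) - 10 = -10 + o² + 11*H)
w = 33 (w = 3 + 30 = 33)
c = -2021 (c = 25 + (-10 + 5² + 11*(-7))*33 = 25 + (-10 + 25 - 77)*33 = 25 - 62*33 = 25 - 2046 = -2021)
1/c = 1/(-2021) = -1/2021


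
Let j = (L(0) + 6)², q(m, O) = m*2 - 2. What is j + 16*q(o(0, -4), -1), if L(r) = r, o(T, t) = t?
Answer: -124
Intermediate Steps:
q(m, O) = -2 + 2*m (q(m, O) = 2*m - 2 = -2 + 2*m)
j = 36 (j = (0 + 6)² = 6² = 36)
j + 16*q(o(0, -4), -1) = 36 + 16*(-2 + 2*(-4)) = 36 + 16*(-2 - 8) = 36 + 16*(-10) = 36 - 160 = -124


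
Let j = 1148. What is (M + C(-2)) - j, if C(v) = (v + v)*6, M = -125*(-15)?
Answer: 703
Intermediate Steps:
M = 1875
C(v) = 12*v (C(v) = (2*v)*6 = 12*v)
(M + C(-2)) - j = (1875 + 12*(-2)) - 1*1148 = (1875 - 24) - 1148 = 1851 - 1148 = 703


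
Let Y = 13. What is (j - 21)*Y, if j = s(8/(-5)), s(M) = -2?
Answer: -299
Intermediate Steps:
j = -2
(j - 21)*Y = (-2 - 21)*13 = -23*13 = -299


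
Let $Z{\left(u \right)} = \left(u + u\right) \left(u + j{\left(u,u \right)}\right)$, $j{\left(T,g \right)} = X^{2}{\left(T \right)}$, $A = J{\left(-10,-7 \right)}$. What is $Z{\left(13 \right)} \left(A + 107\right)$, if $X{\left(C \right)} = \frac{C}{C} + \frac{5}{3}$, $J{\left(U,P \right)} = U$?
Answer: $\frac{456482}{9} \approx 50720.0$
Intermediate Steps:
$A = -10$
$X{\left(C \right)} = \frac{8}{3}$ ($X{\left(C \right)} = 1 + 5 \cdot \frac{1}{3} = 1 + \frac{5}{3} = \frac{8}{3}$)
$j{\left(T,g \right)} = \frac{64}{9}$ ($j{\left(T,g \right)} = \left(\frac{8}{3}\right)^{2} = \frac{64}{9}$)
$Z{\left(u \right)} = 2 u \left(\frac{64}{9} + u\right)$ ($Z{\left(u \right)} = \left(u + u\right) \left(u + \frac{64}{9}\right) = 2 u \left(\frac{64}{9} + u\right)$)
$Z{\left(13 \right)} \left(A + 107\right) = \frac{2}{9} \cdot 13 \left(64 + 9 \cdot 13\right) \left(-10 + 107\right) = \frac{2}{9} \cdot 13 \left(64 + 117\right) 97 = \frac{2}{9} \cdot 13 \cdot 181 \cdot 97 = \frac{4706}{9} \cdot 97 = \frac{456482}{9}$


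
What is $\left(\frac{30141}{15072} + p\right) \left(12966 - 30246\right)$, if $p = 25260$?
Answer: $- \frac{68534794980}{157} \approx -4.3653 \cdot 10^{8}$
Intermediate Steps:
$\left(\frac{30141}{15072} + p\right) \left(12966 - 30246\right) = \left(\frac{30141}{15072} + 25260\right) \left(12966 - 30246\right) = \left(30141 \cdot \frac{1}{15072} + 25260\right) \left(-17280\right) = \left(\frac{10047}{5024} + 25260\right) \left(-17280\right) = \frac{126916287}{5024} \left(-17280\right) = - \frac{68534794980}{157}$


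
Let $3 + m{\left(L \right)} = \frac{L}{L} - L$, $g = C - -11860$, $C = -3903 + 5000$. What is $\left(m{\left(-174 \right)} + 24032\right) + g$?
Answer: $37161$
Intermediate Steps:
$C = 1097$
$g = 12957$ ($g = 1097 - -11860 = 1097 + 11860 = 12957$)
$m{\left(L \right)} = -2 - L$ ($m{\left(L \right)} = -3 - \left(L - \frac{L}{L}\right) = -3 - \left(-1 + L\right) = -2 - L$)
$\left(m{\left(-174 \right)} + 24032\right) + g = \left(\left(-2 - -174\right) + 24032\right) + 12957 = \left(\left(-2 + 174\right) + 24032\right) + 12957 = \left(172 + 24032\right) + 12957 = 24204 + 12957 = 37161$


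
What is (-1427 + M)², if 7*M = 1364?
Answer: 74390625/49 ≈ 1.5182e+6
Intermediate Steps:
M = 1364/7 (M = (⅐)*1364 = 1364/7 ≈ 194.86)
(-1427 + M)² = (-1427 + 1364/7)² = (-8625/7)² = 74390625/49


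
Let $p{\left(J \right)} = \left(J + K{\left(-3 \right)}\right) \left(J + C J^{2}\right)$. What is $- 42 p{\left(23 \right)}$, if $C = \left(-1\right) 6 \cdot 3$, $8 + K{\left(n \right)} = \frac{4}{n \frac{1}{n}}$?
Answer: $7580202$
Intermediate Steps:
$K{\left(n \right)} = -4$ ($K{\left(n \right)} = -8 + \frac{4}{n \frac{1}{n}} = -8 + \frac{4}{1} = -8 + 4 \cdot 1 = -8 + 4 = -4$)
$C = -18$ ($C = \left(-6\right) 3 = -18$)
$p{\left(J \right)} = \left(-4 + J\right) \left(J - 18 J^{2}\right)$ ($p{\left(J \right)} = \left(J - 4\right) \left(J - 18 J^{2}\right) = \left(-4 + J\right) \left(J - 18 J^{2}\right)$)
$- 42 p{\left(23 \right)} = - 42 \cdot 23 \left(-4 - 18 \cdot 23^{2} + 73 \cdot 23\right) = - 42 \cdot 23 \left(-4 - 9522 + 1679\right) = - 42 \cdot 23 \left(-7847\right) = \left(-42\right) \left(-180481\right) = 7580202$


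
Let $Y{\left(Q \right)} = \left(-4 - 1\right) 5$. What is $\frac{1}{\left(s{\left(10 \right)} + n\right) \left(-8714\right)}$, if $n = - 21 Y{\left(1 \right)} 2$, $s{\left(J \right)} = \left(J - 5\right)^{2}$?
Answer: $- \frac{1}{9367550} \approx -1.0675 \cdot 10^{-7}$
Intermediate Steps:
$s{\left(J \right)} = \left(-5 + J\right)^{2}$
$Y{\left(Q \right)} = -25$ ($Y{\left(Q \right)} = \left(-5\right) 5 = -25$)
$n = 1050$ ($n = \left(-21\right) \left(-25\right) 2 = 525 \cdot 2 = 1050$)
$\frac{1}{\left(s{\left(10 \right)} + n\right) \left(-8714\right)} = \frac{1}{\left(\left(-5 + 10\right)^{2} + 1050\right) \left(-8714\right)} = \frac{1}{5^{2} + 1050} \left(- \frac{1}{8714}\right) = \frac{1}{25 + 1050} \left(- \frac{1}{8714}\right) = \frac{1}{1075} \left(- \frac{1}{8714}\right) = - \frac{1}{9367550}$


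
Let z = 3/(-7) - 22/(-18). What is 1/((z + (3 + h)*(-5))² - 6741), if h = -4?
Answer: -3969/26621804 ≈ -0.00014909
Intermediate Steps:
z = 50/63 (z = 3*(-⅐) - 22*(-1/18) = -3/7 + 11/9 = 50/63 ≈ 0.79365)
1/((z + (3 + h)*(-5))² - 6741) = 1/((50/63 + (3 - 4)*(-5))² - 6741) = 1/((50/63 - 1*(-5))² - 6741) = 1/((50/63 + 5)² - 6741) = 1/((365/63)² - 6741) = 1/(133225/3969 - 6741) = 1/(-26621804/3969) = -3969/26621804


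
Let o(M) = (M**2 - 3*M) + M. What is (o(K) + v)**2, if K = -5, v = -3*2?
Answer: 841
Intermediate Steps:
v = -6
o(M) = M**2 - 2*M
(o(K) + v)**2 = (-5*(-2 - 5) - 6)**2 = (-5*(-7) - 6)**2 = (35 - 6)**2 = 29**2 = 841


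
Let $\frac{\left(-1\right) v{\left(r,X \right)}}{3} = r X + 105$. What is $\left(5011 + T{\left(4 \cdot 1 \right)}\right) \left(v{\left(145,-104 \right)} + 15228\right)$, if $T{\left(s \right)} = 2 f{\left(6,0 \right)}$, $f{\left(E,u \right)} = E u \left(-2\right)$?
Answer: $301426683$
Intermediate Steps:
$v{\left(r,X \right)} = -315 - 3 X r$ ($v{\left(r,X \right)} = - 3 \left(r X + 105\right) = - 3 \left(X r + 105\right) = - 3 \left(105 + X r\right) = -315 - 3 X r$)
$f{\left(E,u \right)} = - 2 E u$
$T{\left(s \right)} = 0$ ($T{\left(s \right)} = 2 \left(\left(-2\right) 6 \cdot 0\right) = 2 \cdot 0 = 0$)
$\left(5011 + T{\left(4 \cdot 1 \right)}\right) \left(v{\left(145,-104 \right)} + 15228\right) = \left(5011 + 0\right) \left(\left(-315 - \left(-312\right) 145\right) + 15228\right) = 5011 \left(\left(-315 + 45240\right) + 15228\right) = 5011 \left(44925 + 15228\right) = 5011 \cdot 60153 = 301426683$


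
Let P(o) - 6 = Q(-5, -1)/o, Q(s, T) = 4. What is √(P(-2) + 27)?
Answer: √31 ≈ 5.5678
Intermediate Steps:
P(o) = 6 + 4/o
√(P(-2) + 27) = √((6 + 4/(-2)) + 27) = √((6 + 4*(-½)) + 27) = √((6 - 2) + 27) = √(4 + 27) = √31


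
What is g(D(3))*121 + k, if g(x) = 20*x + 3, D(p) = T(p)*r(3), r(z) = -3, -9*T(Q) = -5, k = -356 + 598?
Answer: -10285/3 ≈ -3428.3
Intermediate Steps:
k = 242
T(Q) = 5/9 (T(Q) = -1/9*(-5) = 5/9)
D(p) = -5/3 (D(p) = (5/9)*(-3) = -5/3)
g(x) = 3 + 20*x
g(D(3))*121 + k = (3 + 20*(-5/3))*121 + 242 = (3 - 100/3)*121 + 242 = -91/3*121 + 242 = -11011/3 + 242 = -10285/3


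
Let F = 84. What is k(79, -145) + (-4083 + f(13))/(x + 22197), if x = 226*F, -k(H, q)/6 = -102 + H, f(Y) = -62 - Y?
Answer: 270420/1961 ≈ 137.90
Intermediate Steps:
k(H, q) = 612 - 6*H (k(H, q) = -6*(-102 + H) = 612 - 6*H)
x = 18984 (x = 226*84 = 18984)
k(79, -145) + (-4083 + f(13))/(x + 22197) = (612 - 6*79) + (-4083 + (-62 - 1*13))/(18984 + 22197) = (612 - 474) + (-4083 + (-62 - 13))/41181 = 138 + (-4083 - 75)*(1/41181) = 138 - 4158*1/41181 = 138 - 198/1961 = 270420/1961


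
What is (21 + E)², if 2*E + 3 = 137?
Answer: 7744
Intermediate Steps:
E = 67 (E = -3/2 + (½)*137 = -3/2 + 137/2 = 67)
(21 + E)² = (21 + 67)² = 88² = 7744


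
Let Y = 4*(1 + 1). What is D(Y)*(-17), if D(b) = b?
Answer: -136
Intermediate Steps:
Y = 8 (Y = 4*2 = 8)
D(Y)*(-17) = 8*(-17) = -136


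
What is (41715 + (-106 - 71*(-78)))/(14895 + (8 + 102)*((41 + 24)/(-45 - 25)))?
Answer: 330029/103550 ≈ 3.1871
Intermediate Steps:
(41715 + (-106 - 71*(-78)))/(14895 + (8 + 102)*((41 + 24)/(-45 - 25))) = (41715 + (-106 + 5538))/(14895 + 110*(65/(-70))) = (41715 + 5432)/(14895 + 110*(65*(-1/70))) = 47147/(14895 + 110*(-13/14)) = 47147/(14895 - 715/7) = 47147/(103550/7) = 47147*(7/103550) = 330029/103550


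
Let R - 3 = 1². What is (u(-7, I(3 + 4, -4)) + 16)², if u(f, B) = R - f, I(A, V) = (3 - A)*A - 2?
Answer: 729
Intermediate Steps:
R = 4 (R = 3 + 1² = 3 + 1 = 4)
I(A, V) = -2 + A*(3 - A) (I(A, V) = A*(3 - A) - 2 = -2 + A*(3 - A))
u(f, B) = 4 - f
(u(-7, I(3 + 4, -4)) + 16)² = ((4 - 1*(-7)) + 16)² = ((4 + 7) + 16)² = (11 + 16)² = 27² = 729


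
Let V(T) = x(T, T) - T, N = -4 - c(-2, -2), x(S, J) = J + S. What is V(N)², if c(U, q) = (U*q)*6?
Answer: 784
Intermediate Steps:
c(U, q) = 6*U*q
N = -28 (N = -4 - 6*(-2)*(-2) = -4 - 1*24 = -4 - 24 = -28)
V(T) = T (V(T) = (T + T) - T = 2*T - T = T)
V(N)² = (-28)² = 784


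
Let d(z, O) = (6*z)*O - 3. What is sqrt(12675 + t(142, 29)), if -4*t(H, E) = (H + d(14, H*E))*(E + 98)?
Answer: 7*I*sqrt(895873)/2 ≈ 3312.8*I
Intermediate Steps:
d(z, O) = -3 + 6*O*z (d(z, O) = 6*O*z - 3 = -3 + 6*O*z)
t(H, E) = -(98 + E)*(-3 + H + 84*E*H)/4 (t(H, E) = -(H + (-3 + 6*(H*E)*14))*(E + 98)/4 = -(H + (-3 + 6*(E*H)*14))*(98 + E)/4 = -(H + (-3 + 84*E*H))*(98 + E)/4 = -(-3 + H + 84*E*H)*(98 + E)/4 = -(98 + E)*(-3 + H + 84*E*H)/4)
sqrt(12675 + t(142, 29)) = sqrt(12675 + (147/2 - 49/2*142 - 8233/4*29*142 - 3/4*29*(-1 + 28*29*142))) = sqrt(12675 + (147/2 - 3479 - 16951747/2 - 3/4*29*(-1 + 115304))) = sqrt(12675 + (147/2 - 3479 - 16951747/2 - 3/4*29*115303)) = sqrt(12675 + (147/2 - 3479 - 16951747/2 - 10031361/4)) = sqrt(12675 - 43948477/4) = sqrt(-43897777/4) = 7*I*sqrt(895873)/2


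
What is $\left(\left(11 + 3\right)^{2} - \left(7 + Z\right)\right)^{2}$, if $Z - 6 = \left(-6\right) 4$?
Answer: $42849$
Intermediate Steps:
$Z = -18$ ($Z = 6 - 24 = -18$)
$\left(\left(11 + 3\right)^{2} - \left(7 + Z\right)\right)^{2} = \left(\left(11 + 3\right)^{2} - -11\right)^{2} = \left(14^{2} + \left(18 - 7\right)\right)^{2} = \left(196 + 11\right)^{2} = 207^{2} = 42849$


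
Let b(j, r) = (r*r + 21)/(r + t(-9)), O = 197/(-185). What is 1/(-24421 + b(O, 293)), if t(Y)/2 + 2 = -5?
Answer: -9/217019 ≈ -4.1471e-5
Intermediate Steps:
O = -197/185 (O = 197*(-1/185) = -197/185 ≈ -1.0649)
t(Y) = -14 (t(Y) = -4 + 2*(-5) = -4 - 10 = -14)
b(j, r) = (21 + r²)/(-14 + r) (b(j, r) = (r*r + 21)/(r - 14) = (r² + 21)/(-14 + r) = (21 + r²)/(-14 + r))
1/(-24421 + b(O, 293)) = 1/(-24421 + (21 + 293²)/(-14 + 293)) = 1/(-24421 + (21 + 85849)/279) = 1/(-24421 + (1/279)*85870) = 1/(-24421 + 2770/9) = 1/(-217019/9) = -9/217019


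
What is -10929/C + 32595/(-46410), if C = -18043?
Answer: -5393113/55825042 ≈ -0.096607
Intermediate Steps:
-10929/C + 32595/(-46410) = -10929/(-18043) + 32595/(-46410) = -10929*(-1/18043) + 32595*(-1/46410) = 10929/18043 - 2173/3094 = -5393113/55825042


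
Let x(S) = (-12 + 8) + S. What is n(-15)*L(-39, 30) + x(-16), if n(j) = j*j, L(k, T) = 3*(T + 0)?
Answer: 20230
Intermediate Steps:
L(k, T) = 3*T
x(S) = -4 + S
n(j) = j²
n(-15)*L(-39, 30) + x(-16) = (-15)²*(3*30) + (-4 - 16) = 225*90 - 20 = 20250 - 20 = 20230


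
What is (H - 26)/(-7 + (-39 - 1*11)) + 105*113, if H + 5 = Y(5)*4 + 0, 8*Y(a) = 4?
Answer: 676334/57 ≈ 11866.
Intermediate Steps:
Y(a) = ½ (Y(a) = (⅛)*4 = ½)
H = -3 (H = -5 + ((½)*4 + 0) = -5 + (2 + 0) = -5 + 2 = -3)
(H - 26)/(-7 + (-39 - 1*11)) + 105*113 = (-3 - 26)/(-7 + (-39 - 1*11)) + 105*113 = -29/(-7 + (-39 - 11)) + 11865 = -29/(-7 - 50) + 11865 = -29/(-57) + 11865 = -29*(-1/57) + 11865 = 29/57 + 11865 = 676334/57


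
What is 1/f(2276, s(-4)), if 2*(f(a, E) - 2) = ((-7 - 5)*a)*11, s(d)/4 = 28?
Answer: -1/150214 ≈ -6.6572e-6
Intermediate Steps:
s(d) = 112 (s(d) = 4*28 = 112)
f(a, E) = 2 - 66*a (f(a, E) = 2 + (((-7 - 5)*a)*11)/2 = 2 + (-12*a*11)/2 = 2 + (-132*a)/2 = 2 - 66*a)
1/f(2276, s(-4)) = 1/(2 - 66*2276) = 1/(2 - 150216) = 1/(-150214) = -1/150214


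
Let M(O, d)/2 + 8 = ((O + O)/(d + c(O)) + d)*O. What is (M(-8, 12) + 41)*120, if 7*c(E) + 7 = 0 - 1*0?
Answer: -189720/11 ≈ -17247.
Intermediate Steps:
c(E) = -1 (c(E) = -1 + (0 - 1*0)/7 = -1 + (0 + 0)/7 = -1 + (1/7)*0 = -1 + 0 = -1)
M(O, d) = -16 + 2*O*(d + 2*O/(-1 + d)) (M(O, d) = -16 + 2*(((O + O)/(d - 1) + d)*O) = -16 + 2*(((2*O)/(-1 + d) + d)*O) = -16 + 2*((2*O/(-1 + d) + d)*O) = -16 + 2*((d + 2*O/(-1 + d))*O) = -16 + 2*(O*(d + 2*O/(-1 + d))) = -16 + 2*O*(d + 2*O/(-1 + d)))
(M(-8, 12) + 41)*120 = (2*(8 - 8*12 + 2*(-8)**2 - 8*12**2 - 1*(-8)*12)/(-1 + 12) + 41)*120 = (2*(8 - 96 + 2*64 - 8*144 + 96)/11 + 41)*120 = (2*(1/11)*(8 - 96 + 128 - 1152 + 96) + 41)*120 = (2*(1/11)*(-1016) + 41)*120 = (-2032/11 + 41)*120 = -1581/11*120 = -189720/11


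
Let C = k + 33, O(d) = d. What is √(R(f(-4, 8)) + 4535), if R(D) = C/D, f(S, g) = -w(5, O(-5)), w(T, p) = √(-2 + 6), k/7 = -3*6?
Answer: 7*√374/2 ≈ 67.687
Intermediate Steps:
k = -126 (k = 7*(-3*6) = 7*(-18) = -126)
w(T, p) = 2 (w(T, p) = √4 = 2)
f(S, g) = -2 (f(S, g) = -1*2 = -2)
C = -93 (C = -126 + 33 = -93)
R(D) = -93/D
√(R(f(-4, 8)) + 4535) = √(-93/(-2) + 4535) = √(-93*(-½) + 4535) = √(93/2 + 4535) = √(9163/2) = 7*√374/2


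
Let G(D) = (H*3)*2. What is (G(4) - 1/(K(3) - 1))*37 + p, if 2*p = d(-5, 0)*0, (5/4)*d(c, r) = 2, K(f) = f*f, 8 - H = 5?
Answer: 5291/8 ≈ 661.38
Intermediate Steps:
H = 3 (H = 8 - 1*5 = 8 - 5 = 3)
K(f) = f²
d(c, r) = 8/5 (d(c, r) = (⅘)*2 = 8/5)
p = 0 (p = ((8/5)*0)/2 = (½)*0 = 0)
G(D) = 18 (G(D) = (3*3)*2 = 9*2 = 18)
(G(4) - 1/(K(3) - 1))*37 + p = (18 - 1/(3² - 1))*37 + 0 = (18 - 1/(9 - 1))*37 + 0 = (18 - 1/8)*37 + 0 = (18 - 1*⅛)*37 + 0 = (18 - ⅛)*37 + 0 = (143/8)*37 + 0 = 5291/8 + 0 = 5291/8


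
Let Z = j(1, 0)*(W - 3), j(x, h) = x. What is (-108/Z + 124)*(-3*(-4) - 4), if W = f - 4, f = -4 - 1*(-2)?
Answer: 1088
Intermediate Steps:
f = -2 (f = -4 + 2 = -2)
W = -6 (W = -2 - 4 = -6)
Z = -9 (Z = 1*(-6 - 3) = 1*(-9) = -9)
(-108/Z + 124)*(-3*(-4) - 4) = (-108/(-9) + 124)*(-3*(-4) - 4) = (-108*(-1/9) + 124)*(12 - 4) = (12 + 124)*8 = 136*8 = 1088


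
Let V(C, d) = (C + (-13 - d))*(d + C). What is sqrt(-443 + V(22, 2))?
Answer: 5*I*sqrt(11) ≈ 16.583*I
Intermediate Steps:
V(C, d) = (C + d)*(-13 + C - d) (V(C, d) = (-13 + C - d)*(C + d) = (C + d)*(-13 + C - d))
sqrt(-443 + V(22, 2)) = sqrt(-443 + (22**2 - 1*2**2 - 13*22 - 13*2)) = sqrt(-443 + (484 - 1*4 - 286 - 26)) = sqrt(-443 + (484 - 4 - 286 - 26)) = sqrt(-443 + 168) = sqrt(-275) = 5*I*sqrt(11)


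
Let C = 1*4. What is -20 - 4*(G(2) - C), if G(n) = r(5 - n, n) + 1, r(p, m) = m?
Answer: -16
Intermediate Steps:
G(n) = 1 + n (G(n) = n + 1 = 1 + n)
C = 4
-20 - 4*(G(2) - C) = -20 - 4*((1 + 2) - 1*4) = -20 - 4*(3 - 4) = -20 - 4*(-1) = -20 + 4 = -16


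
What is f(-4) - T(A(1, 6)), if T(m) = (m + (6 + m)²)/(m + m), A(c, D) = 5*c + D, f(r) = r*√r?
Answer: -150/11 - 8*I ≈ -13.636 - 8.0*I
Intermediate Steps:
f(r) = r^(3/2)
A(c, D) = D + 5*c
T(m) = (m + (6 + m)²)/(2*m) (T(m) = (m + (6 + m)²)/((2*m)) = (m + (6 + m)²)*(1/(2*m)) = (m + (6 + m)²)/(2*m))
f(-4) - T(A(1, 6)) = (-4)^(3/2) - ((6 + 5*1) + (6 + (6 + 5*1))²)/(2*(6 + 5*1)) = -8*I - ((6 + 5) + (6 + (6 + 5))²)/(2*(6 + 5)) = -8*I - (11 + (6 + 11)²)/(2*11) = -8*I - (11 + 17²)/(2*11) = -8*I - (11 + 289)/(2*11) = -8*I - 300/(2*11) = -8*I - 1*150/11 = -8*I - 150/11 = -150/11 - 8*I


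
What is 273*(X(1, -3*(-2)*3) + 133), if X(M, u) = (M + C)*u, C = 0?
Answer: 41223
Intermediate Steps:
X(M, u) = M*u (X(M, u) = (M + 0)*u = M*u)
273*(X(1, -3*(-2)*3) + 133) = 273*(1*(-3*(-2)*3) + 133) = 273*(1*(6*3) + 133) = 273*(1*18 + 133) = 273*(18 + 133) = 273*151 = 41223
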